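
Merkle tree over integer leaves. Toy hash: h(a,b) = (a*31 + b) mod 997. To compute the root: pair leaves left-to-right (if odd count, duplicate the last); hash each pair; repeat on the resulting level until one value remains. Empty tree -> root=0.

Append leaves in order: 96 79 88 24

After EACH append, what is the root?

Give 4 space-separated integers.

Answer: 96 64 812 748

Derivation:
After append 96 (leaves=[96]):
  L0: [96]
  root=96
After append 79 (leaves=[96, 79]):
  L0: [96, 79]
  L1: h(96,79)=(96*31+79)%997=64 -> [64]
  root=64
After append 88 (leaves=[96, 79, 88]):
  L0: [96, 79, 88]
  L1: h(96,79)=(96*31+79)%997=64 h(88,88)=(88*31+88)%997=822 -> [64, 822]
  L2: h(64,822)=(64*31+822)%997=812 -> [812]
  root=812
After append 24 (leaves=[96, 79, 88, 24]):
  L0: [96, 79, 88, 24]
  L1: h(96,79)=(96*31+79)%997=64 h(88,24)=(88*31+24)%997=758 -> [64, 758]
  L2: h(64,758)=(64*31+758)%997=748 -> [748]
  root=748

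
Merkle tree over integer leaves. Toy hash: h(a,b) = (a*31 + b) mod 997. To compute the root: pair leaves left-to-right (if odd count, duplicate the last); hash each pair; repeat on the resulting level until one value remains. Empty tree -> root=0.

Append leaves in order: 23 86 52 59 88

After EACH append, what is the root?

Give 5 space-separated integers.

Answer: 23 799 511 518 488

Derivation:
After append 23 (leaves=[23]):
  L0: [23]
  root=23
After append 86 (leaves=[23, 86]):
  L0: [23, 86]
  L1: h(23,86)=(23*31+86)%997=799 -> [799]
  root=799
After append 52 (leaves=[23, 86, 52]):
  L0: [23, 86, 52]
  L1: h(23,86)=(23*31+86)%997=799 h(52,52)=(52*31+52)%997=667 -> [799, 667]
  L2: h(799,667)=(799*31+667)%997=511 -> [511]
  root=511
After append 59 (leaves=[23, 86, 52, 59]):
  L0: [23, 86, 52, 59]
  L1: h(23,86)=(23*31+86)%997=799 h(52,59)=(52*31+59)%997=674 -> [799, 674]
  L2: h(799,674)=(799*31+674)%997=518 -> [518]
  root=518
After append 88 (leaves=[23, 86, 52, 59, 88]):
  L0: [23, 86, 52, 59, 88]
  L1: h(23,86)=(23*31+86)%997=799 h(52,59)=(52*31+59)%997=674 h(88,88)=(88*31+88)%997=822 -> [799, 674, 822]
  L2: h(799,674)=(799*31+674)%997=518 h(822,822)=(822*31+822)%997=382 -> [518, 382]
  L3: h(518,382)=(518*31+382)%997=488 -> [488]
  root=488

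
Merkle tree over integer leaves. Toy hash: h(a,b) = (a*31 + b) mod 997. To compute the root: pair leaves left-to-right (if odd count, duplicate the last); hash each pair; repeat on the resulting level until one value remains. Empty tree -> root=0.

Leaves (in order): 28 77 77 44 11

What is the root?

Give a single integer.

L0: [28, 77, 77, 44, 11]
L1: h(28,77)=(28*31+77)%997=945 h(77,44)=(77*31+44)%997=437 h(11,11)=(11*31+11)%997=352 -> [945, 437, 352]
L2: h(945,437)=(945*31+437)%997=819 h(352,352)=(352*31+352)%997=297 -> [819, 297]
L3: h(819,297)=(819*31+297)%997=761 -> [761]

Answer: 761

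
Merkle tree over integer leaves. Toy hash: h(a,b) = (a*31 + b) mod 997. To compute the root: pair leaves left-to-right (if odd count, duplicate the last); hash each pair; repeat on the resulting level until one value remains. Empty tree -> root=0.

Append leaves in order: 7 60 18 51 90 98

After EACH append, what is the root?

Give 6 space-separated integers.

Answer: 7 277 190 223 370 626

Derivation:
After append 7 (leaves=[7]):
  L0: [7]
  root=7
After append 60 (leaves=[7, 60]):
  L0: [7, 60]
  L1: h(7,60)=(7*31+60)%997=277 -> [277]
  root=277
After append 18 (leaves=[7, 60, 18]):
  L0: [7, 60, 18]
  L1: h(7,60)=(7*31+60)%997=277 h(18,18)=(18*31+18)%997=576 -> [277, 576]
  L2: h(277,576)=(277*31+576)%997=190 -> [190]
  root=190
After append 51 (leaves=[7, 60, 18, 51]):
  L0: [7, 60, 18, 51]
  L1: h(7,60)=(7*31+60)%997=277 h(18,51)=(18*31+51)%997=609 -> [277, 609]
  L2: h(277,609)=(277*31+609)%997=223 -> [223]
  root=223
After append 90 (leaves=[7, 60, 18, 51, 90]):
  L0: [7, 60, 18, 51, 90]
  L1: h(7,60)=(7*31+60)%997=277 h(18,51)=(18*31+51)%997=609 h(90,90)=(90*31+90)%997=886 -> [277, 609, 886]
  L2: h(277,609)=(277*31+609)%997=223 h(886,886)=(886*31+886)%997=436 -> [223, 436]
  L3: h(223,436)=(223*31+436)%997=370 -> [370]
  root=370
After append 98 (leaves=[7, 60, 18, 51, 90, 98]):
  L0: [7, 60, 18, 51, 90, 98]
  L1: h(7,60)=(7*31+60)%997=277 h(18,51)=(18*31+51)%997=609 h(90,98)=(90*31+98)%997=894 -> [277, 609, 894]
  L2: h(277,609)=(277*31+609)%997=223 h(894,894)=(894*31+894)%997=692 -> [223, 692]
  L3: h(223,692)=(223*31+692)%997=626 -> [626]
  root=626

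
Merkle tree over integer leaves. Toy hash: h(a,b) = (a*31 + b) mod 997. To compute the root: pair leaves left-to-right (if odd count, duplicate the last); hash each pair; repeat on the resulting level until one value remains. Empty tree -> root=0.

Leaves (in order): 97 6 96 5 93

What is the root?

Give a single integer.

Answer: 412

Derivation:
L0: [97, 6, 96, 5, 93]
L1: h(97,6)=(97*31+6)%997=22 h(96,5)=(96*31+5)%997=987 h(93,93)=(93*31+93)%997=982 -> [22, 987, 982]
L2: h(22,987)=(22*31+987)%997=672 h(982,982)=(982*31+982)%997=517 -> [672, 517]
L3: h(672,517)=(672*31+517)%997=412 -> [412]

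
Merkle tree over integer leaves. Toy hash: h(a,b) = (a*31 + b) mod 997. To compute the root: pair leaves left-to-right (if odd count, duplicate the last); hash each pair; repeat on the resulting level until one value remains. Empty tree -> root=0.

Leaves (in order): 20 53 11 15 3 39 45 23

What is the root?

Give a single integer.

L0: [20, 53, 11, 15, 3, 39, 45, 23]
L1: h(20,53)=(20*31+53)%997=673 h(11,15)=(11*31+15)%997=356 h(3,39)=(3*31+39)%997=132 h(45,23)=(45*31+23)%997=421 -> [673, 356, 132, 421]
L2: h(673,356)=(673*31+356)%997=282 h(132,421)=(132*31+421)%997=525 -> [282, 525]
L3: h(282,525)=(282*31+525)%997=294 -> [294]

Answer: 294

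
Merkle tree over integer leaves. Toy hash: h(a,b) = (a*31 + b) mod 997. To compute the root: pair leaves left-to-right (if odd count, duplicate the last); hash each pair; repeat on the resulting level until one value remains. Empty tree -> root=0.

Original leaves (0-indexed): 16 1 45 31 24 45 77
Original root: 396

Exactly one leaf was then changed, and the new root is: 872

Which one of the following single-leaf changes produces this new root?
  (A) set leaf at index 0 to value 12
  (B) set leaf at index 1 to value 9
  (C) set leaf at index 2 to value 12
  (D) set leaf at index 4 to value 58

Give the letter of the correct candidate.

Answer: A

Derivation:
Original leaves: [16, 1, 45, 31, 24, 45, 77]
Target new root: 872
Try each candidate change and compute the resulting root:
Candidate A: set leaf[0] = 12 -> leaves = [12, 1, 45, 31, 24, 45, 77]
  L0: [12, 1, 45, 31, 24, 45, 77]
  L1: h(12,1)=(12*31+1)%997=373 h(45,31)=(45*31+31)%997=429 h(24,45)=(24*31+45)%997=789 h(77,77)=(77*31+77)%997=470 -> [373, 429, 789, 470]
  L2: h(373,429)=(373*31+429)%997=28 h(789,470)=(789*31+470)%997=4 -> [28, 4]
  L3: h(28,4)=(28*31+4)%997=872 -> [872]
  root = 872 == target 872  ** MATCH **
Candidate B: set leaf[1] = 9 -> leaves = [16, 9, 45, 31, 24, 45, 77]
  L0: [16, 9, 45, 31, 24, 45, 77]
  L1: h(16,9)=(16*31+9)%997=505 h(45,31)=(45*31+31)%997=429 h(24,45)=(24*31+45)%997=789 h(77,77)=(77*31+77)%997=470 -> [505, 429, 789, 470]
  L2: h(505,429)=(505*31+429)%997=132 h(789,470)=(789*31+470)%997=4 -> [132, 4]
  L3: h(132,4)=(132*31+4)%997=108 -> [108]
  root = 108 != target 872
Candidate C: set leaf[2] = 12 -> leaves = [16, 1, 12, 31, 24, 45, 77]
  L0: [16, 1, 12, 31, 24, 45, 77]
  L1: h(16,1)=(16*31+1)%997=497 h(12,31)=(12*31+31)%997=403 h(24,45)=(24*31+45)%997=789 h(77,77)=(77*31+77)%997=470 -> [497, 403, 789, 470]
  L2: h(497,403)=(497*31+403)%997=855 h(789,470)=(789*31+470)%997=4 -> [855, 4]
  L3: h(855,4)=(855*31+4)%997=587 -> [587]
  root = 587 != target 872
Candidate D: set leaf[4] = 58 -> leaves = [16, 1, 45, 31, 58, 45, 77]
  L0: [16, 1, 45, 31, 58, 45, 77]
  L1: h(16,1)=(16*31+1)%997=497 h(45,31)=(45*31+31)%997=429 h(58,45)=(58*31+45)%997=846 h(77,77)=(77*31+77)%997=470 -> [497, 429, 846, 470]
  L2: h(497,429)=(497*31+429)%997=881 h(846,470)=(846*31+470)%997=774 -> [881, 774]
  L3: h(881,774)=(881*31+774)%997=169 -> [169]
  root = 169 != target 872
Candidate A produces the target root.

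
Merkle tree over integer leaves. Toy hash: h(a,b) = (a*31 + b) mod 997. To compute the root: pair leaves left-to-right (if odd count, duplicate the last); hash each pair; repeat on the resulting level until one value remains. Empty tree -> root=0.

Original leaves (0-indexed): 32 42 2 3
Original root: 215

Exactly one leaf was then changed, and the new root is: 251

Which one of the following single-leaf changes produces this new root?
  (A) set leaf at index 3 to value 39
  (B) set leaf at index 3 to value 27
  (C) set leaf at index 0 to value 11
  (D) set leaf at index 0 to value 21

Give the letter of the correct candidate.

Answer: A

Derivation:
Original leaves: [32, 42, 2, 3]
Target new root: 251
Try each candidate change and compute the resulting root:
Candidate A: set leaf[3] = 39 -> leaves = [32, 42, 2, 39]
  L0: [32, 42, 2, 39]
  L1: h(32,42)=(32*31+42)%997=37 h(2,39)=(2*31+39)%997=101 -> [37, 101]
  L2: h(37,101)=(37*31+101)%997=251 -> [251]
  root = 251 == target 251  ** MATCH **
Candidate B: set leaf[3] = 27 -> leaves = [32, 42, 2, 27]
  L0: [32, 42, 2, 27]
  L1: h(32,42)=(32*31+42)%997=37 h(2,27)=(2*31+27)%997=89 -> [37, 89]
  L2: h(37,89)=(37*31+89)%997=239 -> [239]
  root = 239 != target 251
Candidate C: set leaf[0] = 11 -> leaves = [11, 42, 2, 3]
  L0: [11, 42, 2, 3]
  L1: h(11,42)=(11*31+42)%997=383 h(2,3)=(2*31+3)%997=65 -> [383, 65]
  L2: h(383,65)=(383*31+65)%997=971 -> [971]
  root = 971 != target 251
Candidate D: set leaf[0] = 21 -> leaves = [21, 42, 2, 3]
  L0: [21, 42, 2, 3]
  L1: h(21,42)=(21*31+42)%997=693 h(2,3)=(2*31+3)%997=65 -> [693, 65]
  L2: h(693,65)=(693*31+65)%997=611 -> [611]
  root = 611 != target 251
Candidate A produces the target root.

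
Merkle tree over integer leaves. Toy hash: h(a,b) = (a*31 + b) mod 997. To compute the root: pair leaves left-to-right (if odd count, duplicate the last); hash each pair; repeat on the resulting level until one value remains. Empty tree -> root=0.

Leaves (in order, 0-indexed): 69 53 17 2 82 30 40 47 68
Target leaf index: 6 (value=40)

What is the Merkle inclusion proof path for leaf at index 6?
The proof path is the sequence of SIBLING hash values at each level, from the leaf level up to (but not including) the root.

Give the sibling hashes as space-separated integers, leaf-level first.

L0 (leaves): [69, 53, 17, 2, 82, 30, 40, 47, 68], target index=6
L1: h(69,53)=(69*31+53)%997=198 [pair 0] h(17,2)=(17*31+2)%997=529 [pair 1] h(82,30)=(82*31+30)%997=578 [pair 2] h(40,47)=(40*31+47)%997=290 [pair 3] h(68,68)=(68*31+68)%997=182 [pair 4] -> [198, 529, 578, 290, 182]
  Sibling for proof at L0: 47
L2: h(198,529)=(198*31+529)%997=685 [pair 0] h(578,290)=(578*31+290)%997=262 [pair 1] h(182,182)=(182*31+182)%997=839 [pair 2] -> [685, 262, 839]
  Sibling for proof at L1: 578
L3: h(685,262)=(685*31+262)%997=560 [pair 0] h(839,839)=(839*31+839)%997=926 [pair 1] -> [560, 926]
  Sibling for proof at L2: 685
L4: h(560,926)=(560*31+926)%997=340 [pair 0] -> [340]
  Sibling for proof at L3: 926
Root: 340
Proof path (sibling hashes from leaf to root): [47, 578, 685, 926]

Answer: 47 578 685 926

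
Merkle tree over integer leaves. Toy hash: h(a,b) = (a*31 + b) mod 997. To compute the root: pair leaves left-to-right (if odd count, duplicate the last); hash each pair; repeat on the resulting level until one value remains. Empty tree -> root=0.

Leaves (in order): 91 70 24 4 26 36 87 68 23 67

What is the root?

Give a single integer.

L0: [91, 70, 24, 4, 26, 36, 87, 68, 23, 67]
L1: h(91,70)=(91*31+70)%997=897 h(24,4)=(24*31+4)%997=748 h(26,36)=(26*31+36)%997=842 h(87,68)=(87*31+68)%997=771 h(23,67)=(23*31+67)%997=780 -> [897, 748, 842, 771, 780]
L2: h(897,748)=(897*31+748)%997=639 h(842,771)=(842*31+771)%997=951 h(780,780)=(780*31+780)%997=35 -> [639, 951, 35]
L3: h(639,951)=(639*31+951)%997=820 h(35,35)=(35*31+35)%997=123 -> [820, 123]
L4: h(820,123)=(820*31+123)%997=618 -> [618]

Answer: 618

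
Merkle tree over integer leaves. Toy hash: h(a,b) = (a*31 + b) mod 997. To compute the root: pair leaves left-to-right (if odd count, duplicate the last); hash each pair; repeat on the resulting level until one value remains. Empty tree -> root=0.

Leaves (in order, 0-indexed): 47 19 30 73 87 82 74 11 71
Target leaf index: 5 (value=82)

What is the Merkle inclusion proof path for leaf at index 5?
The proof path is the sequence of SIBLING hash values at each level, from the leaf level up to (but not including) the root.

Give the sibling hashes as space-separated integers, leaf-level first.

L0 (leaves): [47, 19, 30, 73, 87, 82, 74, 11, 71], target index=5
L1: h(47,19)=(47*31+19)%997=479 [pair 0] h(30,73)=(30*31+73)%997=6 [pair 1] h(87,82)=(87*31+82)%997=785 [pair 2] h(74,11)=(74*31+11)%997=311 [pair 3] h(71,71)=(71*31+71)%997=278 [pair 4] -> [479, 6, 785, 311, 278]
  Sibling for proof at L0: 87
L2: h(479,6)=(479*31+6)%997=897 [pair 0] h(785,311)=(785*31+311)%997=718 [pair 1] h(278,278)=(278*31+278)%997=920 [pair 2] -> [897, 718, 920]
  Sibling for proof at L1: 311
L3: h(897,718)=(897*31+718)%997=609 [pair 0] h(920,920)=(920*31+920)%997=527 [pair 1] -> [609, 527]
  Sibling for proof at L2: 897
L4: h(609,527)=(609*31+527)%997=463 [pair 0] -> [463]
  Sibling for proof at L3: 527
Root: 463
Proof path (sibling hashes from leaf to root): [87, 311, 897, 527]

Answer: 87 311 897 527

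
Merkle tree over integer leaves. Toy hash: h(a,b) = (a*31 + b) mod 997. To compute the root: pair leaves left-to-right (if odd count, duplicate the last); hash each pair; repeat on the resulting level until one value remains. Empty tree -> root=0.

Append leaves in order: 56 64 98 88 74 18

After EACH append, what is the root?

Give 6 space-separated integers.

Answer: 56 803 113 103 206 408

Derivation:
After append 56 (leaves=[56]):
  L0: [56]
  root=56
After append 64 (leaves=[56, 64]):
  L0: [56, 64]
  L1: h(56,64)=(56*31+64)%997=803 -> [803]
  root=803
After append 98 (leaves=[56, 64, 98]):
  L0: [56, 64, 98]
  L1: h(56,64)=(56*31+64)%997=803 h(98,98)=(98*31+98)%997=145 -> [803, 145]
  L2: h(803,145)=(803*31+145)%997=113 -> [113]
  root=113
After append 88 (leaves=[56, 64, 98, 88]):
  L0: [56, 64, 98, 88]
  L1: h(56,64)=(56*31+64)%997=803 h(98,88)=(98*31+88)%997=135 -> [803, 135]
  L2: h(803,135)=(803*31+135)%997=103 -> [103]
  root=103
After append 74 (leaves=[56, 64, 98, 88, 74]):
  L0: [56, 64, 98, 88, 74]
  L1: h(56,64)=(56*31+64)%997=803 h(98,88)=(98*31+88)%997=135 h(74,74)=(74*31+74)%997=374 -> [803, 135, 374]
  L2: h(803,135)=(803*31+135)%997=103 h(374,374)=(374*31+374)%997=4 -> [103, 4]
  L3: h(103,4)=(103*31+4)%997=206 -> [206]
  root=206
After append 18 (leaves=[56, 64, 98, 88, 74, 18]):
  L0: [56, 64, 98, 88, 74, 18]
  L1: h(56,64)=(56*31+64)%997=803 h(98,88)=(98*31+88)%997=135 h(74,18)=(74*31+18)%997=318 -> [803, 135, 318]
  L2: h(803,135)=(803*31+135)%997=103 h(318,318)=(318*31+318)%997=206 -> [103, 206]
  L3: h(103,206)=(103*31+206)%997=408 -> [408]
  root=408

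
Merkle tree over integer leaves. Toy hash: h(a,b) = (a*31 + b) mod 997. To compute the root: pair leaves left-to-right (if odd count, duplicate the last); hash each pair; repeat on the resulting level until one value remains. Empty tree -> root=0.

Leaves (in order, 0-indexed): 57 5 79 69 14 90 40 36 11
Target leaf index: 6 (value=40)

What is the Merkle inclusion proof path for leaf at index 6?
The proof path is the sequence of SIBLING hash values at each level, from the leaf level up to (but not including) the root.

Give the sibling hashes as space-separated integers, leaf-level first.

Answer: 36 524 621 531

Derivation:
L0 (leaves): [57, 5, 79, 69, 14, 90, 40, 36, 11], target index=6
L1: h(57,5)=(57*31+5)%997=775 [pair 0] h(79,69)=(79*31+69)%997=524 [pair 1] h(14,90)=(14*31+90)%997=524 [pair 2] h(40,36)=(40*31+36)%997=279 [pair 3] h(11,11)=(11*31+11)%997=352 [pair 4] -> [775, 524, 524, 279, 352]
  Sibling for proof at L0: 36
L2: h(775,524)=(775*31+524)%997=621 [pair 0] h(524,279)=(524*31+279)%997=571 [pair 1] h(352,352)=(352*31+352)%997=297 [pair 2] -> [621, 571, 297]
  Sibling for proof at L1: 524
L3: h(621,571)=(621*31+571)%997=879 [pair 0] h(297,297)=(297*31+297)%997=531 [pair 1] -> [879, 531]
  Sibling for proof at L2: 621
L4: h(879,531)=(879*31+531)%997=861 [pair 0] -> [861]
  Sibling for proof at L3: 531
Root: 861
Proof path (sibling hashes from leaf to root): [36, 524, 621, 531]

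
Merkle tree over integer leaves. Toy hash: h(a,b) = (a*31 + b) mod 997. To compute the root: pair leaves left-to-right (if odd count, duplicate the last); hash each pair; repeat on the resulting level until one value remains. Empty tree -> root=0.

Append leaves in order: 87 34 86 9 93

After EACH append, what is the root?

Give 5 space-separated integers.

Answer: 87 737 674 597 81

Derivation:
After append 87 (leaves=[87]):
  L0: [87]
  root=87
After append 34 (leaves=[87, 34]):
  L0: [87, 34]
  L1: h(87,34)=(87*31+34)%997=737 -> [737]
  root=737
After append 86 (leaves=[87, 34, 86]):
  L0: [87, 34, 86]
  L1: h(87,34)=(87*31+34)%997=737 h(86,86)=(86*31+86)%997=758 -> [737, 758]
  L2: h(737,758)=(737*31+758)%997=674 -> [674]
  root=674
After append 9 (leaves=[87, 34, 86, 9]):
  L0: [87, 34, 86, 9]
  L1: h(87,34)=(87*31+34)%997=737 h(86,9)=(86*31+9)%997=681 -> [737, 681]
  L2: h(737,681)=(737*31+681)%997=597 -> [597]
  root=597
After append 93 (leaves=[87, 34, 86, 9, 93]):
  L0: [87, 34, 86, 9, 93]
  L1: h(87,34)=(87*31+34)%997=737 h(86,9)=(86*31+9)%997=681 h(93,93)=(93*31+93)%997=982 -> [737, 681, 982]
  L2: h(737,681)=(737*31+681)%997=597 h(982,982)=(982*31+982)%997=517 -> [597, 517]
  L3: h(597,517)=(597*31+517)%997=81 -> [81]
  root=81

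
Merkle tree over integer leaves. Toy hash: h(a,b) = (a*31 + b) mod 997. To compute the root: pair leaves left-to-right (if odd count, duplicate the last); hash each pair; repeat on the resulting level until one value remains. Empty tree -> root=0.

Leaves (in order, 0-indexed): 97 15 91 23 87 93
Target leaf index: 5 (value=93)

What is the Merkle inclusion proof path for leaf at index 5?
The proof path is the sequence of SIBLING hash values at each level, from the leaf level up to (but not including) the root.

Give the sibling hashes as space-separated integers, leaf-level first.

Answer: 87 796 814

Derivation:
L0 (leaves): [97, 15, 91, 23, 87, 93], target index=5
L1: h(97,15)=(97*31+15)%997=31 [pair 0] h(91,23)=(91*31+23)%997=850 [pair 1] h(87,93)=(87*31+93)%997=796 [pair 2] -> [31, 850, 796]
  Sibling for proof at L0: 87
L2: h(31,850)=(31*31+850)%997=814 [pair 0] h(796,796)=(796*31+796)%997=547 [pair 1] -> [814, 547]
  Sibling for proof at L1: 796
L3: h(814,547)=(814*31+547)%997=856 [pair 0] -> [856]
  Sibling for proof at L2: 814
Root: 856
Proof path (sibling hashes from leaf to root): [87, 796, 814]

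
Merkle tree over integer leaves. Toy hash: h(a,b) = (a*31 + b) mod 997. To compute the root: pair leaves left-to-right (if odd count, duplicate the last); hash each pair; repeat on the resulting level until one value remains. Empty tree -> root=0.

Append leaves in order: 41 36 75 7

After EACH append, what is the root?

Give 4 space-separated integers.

After append 41 (leaves=[41]):
  L0: [41]
  root=41
After append 36 (leaves=[41, 36]):
  L0: [41, 36]
  L1: h(41,36)=(41*31+36)%997=310 -> [310]
  root=310
After append 75 (leaves=[41, 36, 75]):
  L0: [41, 36, 75]
  L1: h(41,36)=(41*31+36)%997=310 h(75,75)=(75*31+75)%997=406 -> [310, 406]
  L2: h(310,406)=(310*31+406)%997=46 -> [46]
  root=46
After append 7 (leaves=[41, 36, 75, 7]):
  L0: [41, 36, 75, 7]
  L1: h(41,36)=(41*31+36)%997=310 h(75,7)=(75*31+7)%997=338 -> [310, 338]
  L2: h(310,338)=(310*31+338)%997=975 -> [975]
  root=975

Answer: 41 310 46 975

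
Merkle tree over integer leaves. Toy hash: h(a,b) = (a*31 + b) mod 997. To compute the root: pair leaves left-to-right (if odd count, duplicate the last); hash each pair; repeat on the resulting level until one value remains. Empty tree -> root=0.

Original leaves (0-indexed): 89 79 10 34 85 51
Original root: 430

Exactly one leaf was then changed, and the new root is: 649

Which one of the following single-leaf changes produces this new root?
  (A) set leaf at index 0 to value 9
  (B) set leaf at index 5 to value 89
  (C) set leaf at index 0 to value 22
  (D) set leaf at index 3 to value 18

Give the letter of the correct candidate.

Original leaves: [89, 79, 10, 34, 85, 51]
Target new root: 649
Try each candidate change and compute the resulting root:
Candidate A: set leaf[0] = 9 -> leaves = [9, 79, 10, 34, 85, 51]
  L0: [9, 79, 10, 34, 85, 51]
  L1: h(9,79)=(9*31+79)%997=358 h(10,34)=(10*31+34)%997=344 h(85,51)=(85*31+51)%997=692 -> [358, 344, 692]
  L2: h(358,344)=(358*31+344)%997=475 h(692,692)=(692*31+692)%997=210 -> [475, 210]
  L3: h(475,210)=(475*31+210)%997=977 -> [977]
  root = 977 != target 649
Candidate B: set leaf[5] = 89 -> leaves = [89, 79, 10, 34, 85, 89]
  L0: [89, 79, 10, 34, 85, 89]
  L1: h(89,79)=(89*31+79)%997=844 h(10,34)=(10*31+34)%997=344 h(85,89)=(85*31+89)%997=730 -> [844, 344, 730]
  L2: h(844,344)=(844*31+344)%997=586 h(730,730)=(730*31+730)%997=429 -> [586, 429]
  L3: h(586,429)=(586*31+429)%997=649 -> [649]
  root = 649 == target 649  ** MATCH **
Candidate C: set leaf[0] = 22 -> leaves = [22, 79, 10, 34, 85, 51]
  L0: [22, 79, 10, 34, 85, 51]
  L1: h(22,79)=(22*31+79)%997=761 h(10,34)=(10*31+34)%997=344 h(85,51)=(85*31+51)%997=692 -> [761, 344, 692]
  L2: h(761,344)=(761*31+344)%997=7 h(692,692)=(692*31+692)%997=210 -> [7, 210]
  L3: h(7,210)=(7*31+210)%997=427 -> [427]
  root = 427 != target 649
Candidate D: set leaf[3] = 18 -> leaves = [89, 79, 10, 18, 85, 51]
  L0: [89, 79, 10, 18, 85, 51]
  L1: h(89,79)=(89*31+79)%997=844 h(10,18)=(10*31+18)%997=328 h(85,51)=(85*31+51)%997=692 -> [844, 328, 692]
  L2: h(844,328)=(844*31+328)%997=570 h(692,692)=(692*31+692)%997=210 -> [570, 210]
  L3: h(570,210)=(570*31+210)%997=931 -> [931]
  root = 931 != target 649
Candidate B produces the target root.

Answer: B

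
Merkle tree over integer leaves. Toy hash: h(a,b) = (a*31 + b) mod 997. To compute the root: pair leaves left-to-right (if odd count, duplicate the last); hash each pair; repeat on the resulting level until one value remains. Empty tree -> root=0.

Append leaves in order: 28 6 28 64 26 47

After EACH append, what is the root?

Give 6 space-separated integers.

Answer: 28 874 74 110 124 796

Derivation:
After append 28 (leaves=[28]):
  L0: [28]
  root=28
After append 6 (leaves=[28, 6]):
  L0: [28, 6]
  L1: h(28,6)=(28*31+6)%997=874 -> [874]
  root=874
After append 28 (leaves=[28, 6, 28]):
  L0: [28, 6, 28]
  L1: h(28,6)=(28*31+6)%997=874 h(28,28)=(28*31+28)%997=896 -> [874, 896]
  L2: h(874,896)=(874*31+896)%997=74 -> [74]
  root=74
After append 64 (leaves=[28, 6, 28, 64]):
  L0: [28, 6, 28, 64]
  L1: h(28,6)=(28*31+6)%997=874 h(28,64)=(28*31+64)%997=932 -> [874, 932]
  L2: h(874,932)=(874*31+932)%997=110 -> [110]
  root=110
After append 26 (leaves=[28, 6, 28, 64, 26]):
  L0: [28, 6, 28, 64, 26]
  L1: h(28,6)=(28*31+6)%997=874 h(28,64)=(28*31+64)%997=932 h(26,26)=(26*31+26)%997=832 -> [874, 932, 832]
  L2: h(874,932)=(874*31+932)%997=110 h(832,832)=(832*31+832)%997=702 -> [110, 702]
  L3: h(110,702)=(110*31+702)%997=124 -> [124]
  root=124
After append 47 (leaves=[28, 6, 28, 64, 26, 47]):
  L0: [28, 6, 28, 64, 26, 47]
  L1: h(28,6)=(28*31+6)%997=874 h(28,64)=(28*31+64)%997=932 h(26,47)=(26*31+47)%997=853 -> [874, 932, 853]
  L2: h(874,932)=(874*31+932)%997=110 h(853,853)=(853*31+853)%997=377 -> [110, 377]
  L3: h(110,377)=(110*31+377)%997=796 -> [796]
  root=796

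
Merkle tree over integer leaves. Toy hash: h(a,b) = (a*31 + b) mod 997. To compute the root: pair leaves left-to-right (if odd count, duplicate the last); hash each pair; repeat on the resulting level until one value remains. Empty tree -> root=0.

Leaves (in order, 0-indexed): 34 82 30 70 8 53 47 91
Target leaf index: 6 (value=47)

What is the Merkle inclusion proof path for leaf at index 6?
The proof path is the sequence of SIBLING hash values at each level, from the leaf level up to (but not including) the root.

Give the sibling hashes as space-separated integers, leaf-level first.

Answer: 91 301 324

Derivation:
L0 (leaves): [34, 82, 30, 70, 8, 53, 47, 91], target index=6
L1: h(34,82)=(34*31+82)%997=139 [pair 0] h(30,70)=(30*31+70)%997=3 [pair 1] h(8,53)=(8*31+53)%997=301 [pair 2] h(47,91)=(47*31+91)%997=551 [pair 3] -> [139, 3, 301, 551]
  Sibling for proof at L0: 91
L2: h(139,3)=(139*31+3)%997=324 [pair 0] h(301,551)=(301*31+551)%997=909 [pair 1] -> [324, 909]
  Sibling for proof at L1: 301
L3: h(324,909)=(324*31+909)%997=983 [pair 0] -> [983]
  Sibling for proof at L2: 324
Root: 983
Proof path (sibling hashes from leaf to root): [91, 301, 324]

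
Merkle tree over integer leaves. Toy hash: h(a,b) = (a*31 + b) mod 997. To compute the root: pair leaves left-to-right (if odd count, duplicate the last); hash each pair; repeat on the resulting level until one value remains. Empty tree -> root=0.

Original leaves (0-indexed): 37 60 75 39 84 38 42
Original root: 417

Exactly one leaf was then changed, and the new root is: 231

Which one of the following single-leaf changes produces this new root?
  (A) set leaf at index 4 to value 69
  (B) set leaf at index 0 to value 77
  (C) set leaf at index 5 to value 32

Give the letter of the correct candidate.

Original leaves: [37, 60, 75, 39, 84, 38, 42]
Target new root: 231
Try each candidate change and compute the resulting root:
Candidate A: set leaf[4] = 69 -> leaves = [37, 60, 75, 39, 69, 38, 42]
  L0: [37, 60, 75, 39, 69, 38, 42]
  L1: h(37,60)=(37*31+60)%997=210 h(75,39)=(75*31+39)%997=370 h(69,38)=(69*31+38)%997=183 h(42,42)=(42*31+42)%997=347 -> [210, 370, 183, 347]
  L2: h(210,370)=(210*31+370)%997=898 h(183,347)=(183*31+347)%997=38 -> [898, 38]
  L3: h(898,38)=(898*31+38)%997=957 -> [957]
  root = 957 != target 231
Candidate B: set leaf[0] = 77 -> leaves = [77, 60, 75, 39, 84, 38, 42]
  L0: [77, 60, 75, 39, 84, 38, 42]
  L1: h(77,60)=(77*31+60)%997=453 h(75,39)=(75*31+39)%997=370 h(84,38)=(84*31+38)%997=648 h(42,42)=(42*31+42)%997=347 -> [453, 370, 648, 347]
  L2: h(453,370)=(453*31+370)%997=455 h(648,347)=(648*31+347)%997=495 -> [455, 495]
  L3: h(455,495)=(455*31+495)%997=642 -> [642]
  root = 642 != target 231
Candidate C: set leaf[5] = 32 -> leaves = [37, 60, 75, 39, 84, 32, 42]
  L0: [37, 60, 75, 39, 84, 32, 42]
  L1: h(37,60)=(37*31+60)%997=210 h(75,39)=(75*31+39)%997=370 h(84,32)=(84*31+32)%997=642 h(42,42)=(42*31+42)%997=347 -> [210, 370, 642, 347]
  L2: h(210,370)=(210*31+370)%997=898 h(642,347)=(642*31+347)%997=309 -> [898, 309]
  L3: h(898,309)=(898*31+309)%997=231 -> [231]
  root = 231 == target 231  ** MATCH **
Candidate C produces the target root.

Answer: C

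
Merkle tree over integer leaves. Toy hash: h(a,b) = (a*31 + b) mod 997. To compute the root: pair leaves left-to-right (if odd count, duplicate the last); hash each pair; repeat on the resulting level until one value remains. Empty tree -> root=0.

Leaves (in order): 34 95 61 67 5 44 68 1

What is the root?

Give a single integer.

Answer: 693

Derivation:
L0: [34, 95, 61, 67, 5, 44, 68, 1]
L1: h(34,95)=(34*31+95)%997=152 h(61,67)=(61*31+67)%997=961 h(5,44)=(5*31+44)%997=199 h(68,1)=(68*31+1)%997=115 -> [152, 961, 199, 115]
L2: h(152,961)=(152*31+961)%997=688 h(199,115)=(199*31+115)%997=302 -> [688, 302]
L3: h(688,302)=(688*31+302)%997=693 -> [693]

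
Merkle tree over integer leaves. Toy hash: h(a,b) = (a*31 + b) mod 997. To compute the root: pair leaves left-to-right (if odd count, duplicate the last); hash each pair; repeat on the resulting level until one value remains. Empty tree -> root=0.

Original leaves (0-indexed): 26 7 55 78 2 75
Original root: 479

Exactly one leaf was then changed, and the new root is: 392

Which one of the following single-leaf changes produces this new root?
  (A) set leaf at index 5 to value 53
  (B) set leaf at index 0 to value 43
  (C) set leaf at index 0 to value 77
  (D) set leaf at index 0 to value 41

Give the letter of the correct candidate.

Original leaves: [26, 7, 55, 78, 2, 75]
Target new root: 392
Try each candidate change and compute the resulting root:
Candidate A: set leaf[5] = 53 -> leaves = [26, 7, 55, 78, 2, 53]
  L0: [26, 7, 55, 78, 2, 53]
  L1: h(26,7)=(26*31+7)%997=813 h(55,78)=(55*31+78)%997=786 h(2,53)=(2*31+53)%997=115 -> [813, 786, 115]
  L2: h(813,786)=(813*31+786)%997=67 h(115,115)=(115*31+115)%997=689 -> [67, 689]
  L3: h(67,689)=(67*31+689)%997=772 -> [772]
  root = 772 != target 392
Candidate B: set leaf[0] = 43 -> leaves = [43, 7, 55, 78, 2, 75]
  L0: [43, 7, 55, 78, 2, 75]
  L1: h(43,7)=(43*31+7)%997=343 h(55,78)=(55*31+78)%997=786 h(2,75)=(2*31+75)%997=137 -> [343, 786, 137]
  L2: h(343,786)=(343*31+786)%997=452 h(137,137)=(137*31+137)%997=396 -> [452, 396]
  L3: h(452,396)=(452*31+396)%997=450 -> [450]
  root = 450 != target 392
Candidate C: set leaf[0] = 77 -> leaves = [77, 7, 55, 78, 2, 75]
  L0: [77, 7, 55, 78, 2, 75]
  L1: h(77,7)=(77*31+7)%997=400 h(55,78)=(55*31+78)%997=786 h(2,75)=(2*31+75)%997=137 -> [400, 786, 137]
  L2: h(400,786)=(400*31+786)%997=225 h(137,137)=(137*31+137)%997=396 -> [225, 396]
  L3: h(225,396)=(225*31+396)%997=392 -> [392]
  root = 392 == target 392  ** MATCH **
Candidate D: set leaf[0] = 41 -> leaves = [41, 7, 55, 78, 2, 75]
  L0: [41, 7, 55, 78, 2, 75]
  L1: h(41,7)=(41*31+7)%997=281 h(55,78)=(55*31+78)%997=786 h(2,75)=(2*31+75)%997=137 -> [281, 786, 137]
  L2: h(281,786)=(281*31+786)%997=524 h(137,137)=(137*31+137)%997=396 -> [524, 396]
  L3: h(524,396)=(524*31+396)%997=688 -> [688]
  root = 688 != target 392
Candidate C produces the target root.

Answer: C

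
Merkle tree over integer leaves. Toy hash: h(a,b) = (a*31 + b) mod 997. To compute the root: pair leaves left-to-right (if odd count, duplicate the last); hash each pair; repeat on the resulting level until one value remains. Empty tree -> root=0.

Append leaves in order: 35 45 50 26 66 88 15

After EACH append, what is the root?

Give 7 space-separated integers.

After append 35 (leaves=[35]):
  L0: [35]
  root=35
After append 45 (leaves=[35, 45]):
  L0: [35, 45]
  L1: h(35,45)=(35*31+45)%997=133 -> [133]
  root=133
After append 50 (leaves=[35, 45, 50]):
  L0: [35, 45, 50]
  L1: h(35,45)=(35*31+45)%997=133 h(50,50)=(50*31+50)%997=603 -> [133, 603]
  L2: h(133,603)=(133*31+603)%997=738 -> [738]
  root=738
After append 26 (leaves=[35, 45, 50, 26]):
  L0: [35, 45, 50, 26]
  L1: h(35,45)=(35*31+45)%997=133 h(50,26)=(50*31+26)%997=579 -> [133, 579]
  L2: h(133,579)=(133*31+579)%997=714 -> [714]
  root=714
After append 66 (leaves=[35, 45, 50, 26, 66]):
  L0: [35, 45, 50, 26, 66]
  L1: h(35,45)=(35*31+45)%997=133 h(50,26)=(50*31+26)%997=579 h(66,66)=(66*31+66)%997=118 -> [133, 579, 118]
  L2: h(133,579)=(133*31+579)%997=714 h(118,118)=(118*31+118)%997=785 -> [714, 785]
  L3: h(714,785)=(714*31+785)%997=985 -> [985]
  root=985
After append 88 (leaves=[35, 45, 50, 26, 66, 88]):
  L0: [35, 45, 50, 26, 66, 88]
  L1: h(35,45)=(35*31+45)%997=133 h(50,26)=(50*31+26)%997=579 h(66,88)=(66*31+88)%997=140 -> [133, 579, 140]
  L2: h(133,579)=(133*31+579)%997=714 h(140,140)=(140*31+140)%997=492 -> [714, 492]
  L3: h(714,492)=(714*31+492)%997=692 -> [692]
  root=692
After append 15 (leaves=[35, 45, 50, 26, 66, 88, 15]):
  L0: [35, 45, 50, 26, 66, 88, 15]
  L1: h(35,45)=(35*31+45)%997=133 h(50,26)=(50*31+26)%997=579 h(66,88)=(66*31+88)%997=140 h(15,15)=(15*31+15)%997=480 -> [133, 579, 140, 480]
  L2: h(133,579)=(133*31+579)%997=714 h(140,480)=(140*31+480)%997=832 -> [714, 832]
  L3: h(714,832)=(714*31+832)%997=35 -> [35]
  root=35

Answer: 35 133 738 714 985 692 35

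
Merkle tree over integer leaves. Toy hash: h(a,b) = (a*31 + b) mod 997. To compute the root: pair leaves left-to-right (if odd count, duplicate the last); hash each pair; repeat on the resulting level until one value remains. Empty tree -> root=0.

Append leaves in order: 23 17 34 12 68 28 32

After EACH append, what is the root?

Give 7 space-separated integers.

After append 23 (leaves=[23]):
  L0: [23]
  root=23
After append 17 (leaves=[23, 17]):
  L0: [23, 17]
  L1: h(23,17)=(23*31+17)%997=730 -> [730]
  root=730
After append 34 (leaves=[23, 17, 34]):
  L0: [23, 17, 34]
  L1: h(23,17)=(23*31+17)%997=730 h(34,34)=(34*31+34)%997=91 -> [730, 91]
  L2: h(730,91)=(730*31+91)%997=787 -> [787]
  root=787
After append 12 (leaves=[23, 17, 34, 12]):
  L0: [23, 17, 34, 12]
  L1: h(23,17)=(23*31+17)%997=730 h(34,12)=(34*31+12)%997=69 -> [730, 69]
  L2: h(730,69)=(730*31+69)%997=765 -> [765]
  root=765
After append 68 (leaves=[23, 17, 34, 12, 68]):
  L0: [23, 17, 34, 12, 68]
  L1: h(23,17)=(23*31+17)%997=730 h(34,12)=(34*31+12)%997=69 h(68,68)=(68*31+68)%997=182 -> [730, 69, 182]
  L2: h(730,69)=(730*31+69)%997=765 h(182,182)=(182*31+182)%997=839 -> [765, 839]
  L3: h(765,839)=(765*31+839)%997=626 -> [626]
  root=626
After append 28 (leaves=[23, 17, 34, 12, 68, 28]):
  L0: [23, 17, 34, 12, 68, 28]
  L1: h(23,17)=(23*31+17)%997=730 h(34,12)=(34*31+12)%997=69 h(68,28)=(68*31+28)%997=142 -> [730, 69, 142]
  L2: h(730,69)=(730*31+69)%997=765 h(142,142)=(142*31+142)%997=556 -> [765, 556]
  L3: h(765,556)=(765*31+556)%997=343 -> [343]
  root=343
After append 32 (leaves=[23, 17, 34, 12, 68, 28, 32]):
  L0: [23, 17, 34, 12, 68, 28, 32]
  L1: h(23,17)=(23*31+17)%997=730 h(34,12)=(34*31+12)%997=69 h(68,28)=(68*31+28)%997=142 h(32,32)=(32*31+32)%997=27 -> [730, 69, 142, 27]
  L2: h(730,69)=(730*31+69)%997=765 h(142,27)=(142*31+27)%997=441 -> [765, 441]
  L3: h(765,441)=(765*31+441)%997=228 -> [228]
  root=228

Answer: 23 730 787 765 626 343 228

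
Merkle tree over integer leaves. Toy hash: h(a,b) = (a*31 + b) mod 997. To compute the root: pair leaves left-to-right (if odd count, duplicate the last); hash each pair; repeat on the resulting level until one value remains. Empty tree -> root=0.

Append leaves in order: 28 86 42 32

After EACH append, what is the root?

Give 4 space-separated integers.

After append 28 (leaves=[28]):
  L0: [28]
  root=28
After append 86 (leaves=[28, 86]):
  L0: [28, 86]
  L1: h(28,86)=(28*31+86)%997=954 -> [954]
  root=954
After append 42 (leaves=[28, 86, 42]):
  L0: [28, 86, 42]
  L1: h(28,86)=(28*31+86)%997=954 h(42,42)=(42*31+42)%997=347 -> [954, 347]
  L2: h(954,347)=(954*31+347)%997=11 -> [11]
  root=11
After append 32 (leaves=[28, 86, 42, 32]):
  L0: [28, 86, 42, 32]
  L1: h(28,86)=(28*31+86)%997=954 h(42,32)=(42*31+32)%997=337 -> [954, 337]
  L2: h(954,337)=(954*31+337)%997=1 -> [1]
  root=1

Answer: 28 954 11 1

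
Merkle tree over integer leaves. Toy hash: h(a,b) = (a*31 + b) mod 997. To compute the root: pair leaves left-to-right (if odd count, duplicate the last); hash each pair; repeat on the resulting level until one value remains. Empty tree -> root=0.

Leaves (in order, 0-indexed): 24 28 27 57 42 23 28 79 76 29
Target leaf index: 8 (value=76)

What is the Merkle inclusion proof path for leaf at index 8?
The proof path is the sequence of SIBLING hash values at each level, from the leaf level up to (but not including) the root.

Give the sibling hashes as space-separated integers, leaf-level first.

Answer: 29 391 548 70

Derivation:
L0 (leaves): [24, 28, 27, 57, 42, 23, 28, 79, 76, 29], target index=8
L1: h(24,28)=(24*31+28)%997=772 [pair 0] h(27,57)=(27*31+57)%997=894 [pair 1] h(42,23)=(42*31+23)%997=328 [pair 2] h(28,79)=(28*31+79)%997=947 [pair 3] h(76,29)=(76*31+29)%997=391 [pair 4] -> [772, 894, 328, 947, 391]
  Sibling for proof at L0: 29
L2: h(772,894)=(772*31+894)%997=898 [pair 0] h(328,947)=(328*31+947)%997=148 [pair 1] h(391,391)=(391*31+391)%997=548 [pair 2] -> [898, 148, 548]
  Sibling for proof at L1: 391
L3: h(898,148)=(898*31+148)%997=70 [pair 0] h(548,548)=(548*31+548)%997=587 [pair 1] -> [70, 587]
  Sibling for proof at L2: 548
L4: h(70,587)=(70*31+587)%997=763 [pair 0] -> [763]
  Sibling for proof at L3: 70
Root: 763
Proof path (sibling hashes from leaf to root): [29, 391, 548, 70]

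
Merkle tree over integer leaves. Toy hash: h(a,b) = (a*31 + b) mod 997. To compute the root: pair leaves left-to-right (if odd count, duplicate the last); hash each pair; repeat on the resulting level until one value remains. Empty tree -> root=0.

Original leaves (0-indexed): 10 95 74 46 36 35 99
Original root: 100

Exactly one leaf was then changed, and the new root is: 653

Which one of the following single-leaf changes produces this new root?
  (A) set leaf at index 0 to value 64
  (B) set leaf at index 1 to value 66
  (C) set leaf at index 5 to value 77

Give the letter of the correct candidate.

Original leaves: [10, 95, 74, 46, 36, 35, 99]
Target new root: 653
Try each candidate change and compute the resulting root:
Candidate A: set leaf[0] = 64 -> leaves = [64, 95, 74, 46, 36, 35, 99]
  L0: [64, 95, 74, 46, 36, 35, 99]
  L1: h(64,95)=(64*31+95)%997=85 h(74,46)=(74*31+46)%997=346 h(36,35)=(36*31+35)%997=154 h(99,99)=(99*31+99)%997=177 -> [85, 346, 154, 177]
  L2: h(85,346)=(85*31+346)%997=987 h(154,177)=(154*31+177)%997=963 -> [987, 963]
  L3: h(987,963)=(987*31+963)%997=653 -> [653]
  root = 653 == target 653  ** MATCH **
Candidate B: set leaf[1] = 66 -> leaves = [10, 66, 74, 46, 36, 35, 99]
  L0: [10, 66, 74, 46, 36, 35, 99]
  L1: h(10,66)=(10*31+66)%997=376 h(74,46)=(74*31+46)%997=346 h(36,35)=(36*31+35)%997=154 h(99,99)=(99*31+99)%997=177 -> [376, 346, 154, 177]
  L2: h(376,346)=(376*31+346)%997=38 h(154,177)=(154*31+177)%997=963 -> [38, 963]
  L3: h(38,963)=(38*31+963)%997=147 -> [147]
  root = 147 != target 653
Candidate C: set leaf[5] = 77 -> leaves = [10, 95, 74, 46, 36, 77, 99]
  L0: [10, 95, 74, 46, 36, 77, 99]
  L1: h(10,95)=(10*31+95)%997=405 h(74,46)=(74*31+46)%997=346 h(36,77)=(36*31+77)%997=196 h(99,99)=(99*31+99)%997=177 -> [405, 346, 196, 177]
  L2: h(405,346)=(405*31+346)%997=937 h(196,177)=(196*31+177)%997=271 -> [937, 271]
  L3: h(937,271)=(937*31+271)%997=405 -> [405]
  root = 405 != target 653
Candidate A produces the target root.

Answer: A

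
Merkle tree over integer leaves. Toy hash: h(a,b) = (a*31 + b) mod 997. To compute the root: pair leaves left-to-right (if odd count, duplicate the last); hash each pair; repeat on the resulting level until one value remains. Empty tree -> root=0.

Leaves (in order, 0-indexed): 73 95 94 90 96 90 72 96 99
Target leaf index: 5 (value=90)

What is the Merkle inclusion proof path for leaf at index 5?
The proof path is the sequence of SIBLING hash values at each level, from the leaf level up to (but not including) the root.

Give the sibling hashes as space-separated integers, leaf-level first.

Answer: 96 334 330 791

Derivation:
L0 (leaves): [73, 95, 94, 90, 96, 90, 72, 96, 99], target index=5
L1: h(73,95)=(73*31+95)%997=364 [pair 0] h(94,90)=(94*31+90)%997=13 [pair 1] h(96,90)=(96*31+90)%997=75 [pair 2] h(72,96)=(72*31+96)%997=334 [pair 3] h(99,99)=(99*31+99)%997=177 [pair 4] -> [364, 13, 75, 334, 177]
  Sibling for proof at L0: 96
L2: h(364,13)=(364*31+13)%997=330 [pair 0] h(75,334)=(75*31+334)%997=665 [pair 1] h(177,177)=(177*31+177)%997=679 [pair 2] -> [330, 665, 679]
  Sibling for proof at L1: 334
L3: h(330,665)=(330*31+665)%997=925 [pair 0] h(679,679)=(679*31+679)%997=791 [pair 1] -> [925, 791]
  Sibling for proof at L2: 330
L4: h(925,791)=(925*31+791)%997=553 [pair 0] -> [553]
  Sibling for proof at L3: 791
Root: 553
Proof path (sibling hashes from leaf to root): [96, 334, 330, 791]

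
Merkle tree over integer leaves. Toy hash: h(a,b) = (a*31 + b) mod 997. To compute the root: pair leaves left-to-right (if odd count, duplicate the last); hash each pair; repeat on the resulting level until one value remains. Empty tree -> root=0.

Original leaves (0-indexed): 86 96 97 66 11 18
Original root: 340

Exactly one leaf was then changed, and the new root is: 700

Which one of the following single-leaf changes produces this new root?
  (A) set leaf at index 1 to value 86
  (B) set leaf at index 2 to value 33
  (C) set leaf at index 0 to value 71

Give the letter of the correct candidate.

Answer: A

Derivation:
Original leaves: [86, 96, 97, 66, 11, 18]
Target new root: 700
Try each candidate change and compute the resulting root:
Candidate A: set leaf[1] = 86 -> leaves = [86, 86, 97, 66, 11, 18]
  L0: [86, 86, 97, 66, 11, 18]
  L1: h(86,86)=(86*31+86)%997=758 h(97,66)=(97*31+66)%997=82 h(11,18)=(11*31+18)%997=359 -> [758, 82, 359]
  L2: h(758,82)=(758*31+82)%997=649 h(359,359)=(359*31+359)%997=521 -> [649, 521]
  L3: h(649,521)=(649*31+521)%997=700 -> [700]
  root = 700 == target 700  ** MATCH **
Candidate B: set leaf[2] = 33 -> leaves = [86, 96, 33, 66, 11, 18]
  L0: [86, 96, 33, 66, 11, 18]
  L1: h(86,96)=(86*31+96)%997=768 h(33,66)=(33*31+66)%997=92 h(11,18)=(11*31+18)%997=359 -> [768, 92, 359]
  L2: h(768,92)=(768*31+92)%997=969 h(359,359)=(359*31+359)%997=521 -> [969, 521]
  L3: h(969,521)=(969*31+521)%997=650 -> [650]
  root = 650 != target 700
Candidate C: set leaf[0] = 71 -> leaves = [71, 96, 97, 66, 11, 18]
  L0: [71, 96, 97, 66, 11, 18]
  L1: h(71,96)=(71*31+96)%997=303 h(97,66)=(97*31+66)%997=82 h(11,18)=(11*31+18)%997=359 -> [303, 82, 359]
  L2: h(303,82)=(303*31+82)%997=502 h(359,359)=(359*31+359)%997=521 -> [502, 521]
  L3: h(502,521)=(502*31+521)%997=131 -> [131]
  root = 131 != target 700
Candidate A produces the target root.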